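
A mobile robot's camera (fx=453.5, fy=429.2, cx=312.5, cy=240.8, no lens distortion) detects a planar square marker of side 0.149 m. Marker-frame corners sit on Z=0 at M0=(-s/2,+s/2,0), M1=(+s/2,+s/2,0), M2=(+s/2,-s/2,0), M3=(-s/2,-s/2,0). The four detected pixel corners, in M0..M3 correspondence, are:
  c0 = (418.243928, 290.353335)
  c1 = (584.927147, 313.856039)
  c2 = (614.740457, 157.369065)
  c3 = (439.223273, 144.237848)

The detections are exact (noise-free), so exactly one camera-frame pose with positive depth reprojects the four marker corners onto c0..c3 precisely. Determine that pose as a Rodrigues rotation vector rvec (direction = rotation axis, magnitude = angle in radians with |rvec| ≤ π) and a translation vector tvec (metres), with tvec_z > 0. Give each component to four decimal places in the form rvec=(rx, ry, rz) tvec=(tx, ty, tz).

rvec=(0.1033, 0.2156, 0.1181) tvec=(0.1836, -0.0128, 0.4196)

Intrinsics K: fx=453.5, fy=429.2, cx=312.5, cy=240.8
Marker side s = 0.149 m; corners in marker frame (Z=0):
  M0 = (-0.0745, +0.0745, 0)
  M1 = (+0.0745, +0.0745, 0)
  M2 = (+0.0745, -0.0745, 0)
  M3 = (-0.0745, -0.0745, 0)
Detected image corners:
  c0 = (418.243928, 290.353335) px
  c1 = (584.927147, 313.856039) px
  c2 = (614.740457, 157.369065) px
  c3 = (439.223273, 144.237848) px
Planar DLT: solve 8×8 A·h = b for H (H[2,2]=1):
  H  [+894.10294 -28.79457 +510.88208]
  H  [+11.96637 +1076.05914 +227.65799]
  H  [-0.49315 +0.27332 +1.00000]
B = K⁻¹H; ‖b₁‖=2.382945, ‖b₂‖=2.382945; λ = 2/(‖b₁‖+‖b₂‖) = 0.419649, sign → tz>0 ⇒ λ=+0.419649
r₁ = λ·B[:,0] = (+0.96997,+0.12781,-0.20695); r₂ = λ·B[:,1] = (-0.10568,+0.98776,+0.11470)
r₃ = r₁×r₂ = (+0.21907,-0.08938,+0.97161); SVD([r₁ r₂ r₃]) → R = UVᵀ:
  R  [+0.96997 -0.10568 +0.21907]
  R  [+0.12781 +0.98776 -0.08938]
  R  [-0.20695 +0.11470 +0.97161]
t = (+0.18357, -0.01285, +0.41965) m
tr R = 2.929337; θ = arccos((tr R − 1)/2) = 0.266615 rad = 15.276°
axis k = ((R−Rᵀ)₃₂, (R−Rᵀ)₁₃, (R−Rᵀ)₂₁) / (2 sinθ) = (+0.387292, +0.808493, +0.443106)
rvec = θ·k = (+0.103258, +0.215556, +0.118139)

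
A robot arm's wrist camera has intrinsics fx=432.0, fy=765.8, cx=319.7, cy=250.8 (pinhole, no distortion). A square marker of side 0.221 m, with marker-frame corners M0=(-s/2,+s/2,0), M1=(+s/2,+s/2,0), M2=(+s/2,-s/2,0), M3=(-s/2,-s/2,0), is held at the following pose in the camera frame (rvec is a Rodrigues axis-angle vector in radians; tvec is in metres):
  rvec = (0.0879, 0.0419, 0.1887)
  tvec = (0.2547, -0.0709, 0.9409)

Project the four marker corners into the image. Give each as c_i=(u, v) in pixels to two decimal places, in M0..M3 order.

c0=(376.61, 263.89) c1=(475.96, 297.78) c2=(498.45, 120.20) c3=(396.78, 86.98)

Intrinsics K: fx=432.0, fy=765.8, cx=319.7, cy=250.8
Marker side s = 0.221 m; corners in marker frame (Z=0):
  M0 = (-0.1105, +0.1105, 0)
  M1 = (+0.1105, +0.1105, 0)
  M2 = (+0.1105, -0.1105, 0)
  M3 = (-0.1105, -0.1105, 0)
rvec = (0.0879, 0.0419, 0.1887), |rvec| = θ = 0.21234 rad = 12.166°
Rodrigues: sinθ=0.21075, 1−cosθ=0.02246; R = I + sinθ·[k]× + (1−cosθ)·[k]×²:
    [+0.98139 -0.18545 +0.04985]
    [+0.18912 +0.97841 -0.08330]
    [-0.03332 +0.09118 +0.99528]
t = (0.2547, -0.0709, 0.9409) m
M0: Pc = R·M0+t = (+0.12576, +0.01632, +0.95466); u = 432.0·(+0.12576)/0.95466 + 319.7 = 376.6106, v = 765.8·(+0.01632)/0.95466 + 250.8 = 263.8891
M1: Pc = R·M1+t = (+0.34265, +0.05811, +0.94729); u = 432.0·(+0.34265)/0.94729 + 319.7 = 475.9613, v = 765.8·(+0.05811)/0.94729 + 250.8 = 297.7787
M2: Pc = R·M2+t = (+0.38364, -0.15812, +0.92714); u = 432.0·(+0.38364)/0.92714 + 319.7 = 498.4542, v = 765.8·(-0.15812)/0.92714 + 250.8 = 120.1987
M3: Pc = R·M3+t = (+0.16675, -0.19991, +0.93451); u = 432.0·(+0.16675)/0.93451 + 319.7 = 396.7840, v = 765.8·(-0.19991)/0.93451 + 250.8 = 86.9778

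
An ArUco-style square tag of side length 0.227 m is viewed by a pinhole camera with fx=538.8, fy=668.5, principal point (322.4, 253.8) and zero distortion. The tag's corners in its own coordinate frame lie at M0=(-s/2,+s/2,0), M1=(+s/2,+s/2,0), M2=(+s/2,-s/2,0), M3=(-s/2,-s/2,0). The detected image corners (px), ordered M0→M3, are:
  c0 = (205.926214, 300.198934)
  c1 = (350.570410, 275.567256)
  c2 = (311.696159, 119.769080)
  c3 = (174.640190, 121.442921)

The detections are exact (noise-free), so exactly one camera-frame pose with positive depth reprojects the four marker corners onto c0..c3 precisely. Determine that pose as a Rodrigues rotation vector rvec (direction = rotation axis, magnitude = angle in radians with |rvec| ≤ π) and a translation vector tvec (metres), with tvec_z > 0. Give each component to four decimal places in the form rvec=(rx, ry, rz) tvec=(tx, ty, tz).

Intrinsics K: fx=538.8, fy=668.5, cx=322.4, cy=253.8
Marker side s = 0.227 m; corners in marker frame (Z=0):
  M0 = (-0.1135, +0.1135, 0)
  M1 = (+0.1135, +0.1135, 0)
  M2 = (+0.1135, -0.1135, 0)
  M3 = (-0.1135, -0.1135, 0)
Detected image corners:
  c0 = (205.926214, 300.198934) px
  c1 = (350.570410, 275.567256) px
  c2 = (311.696159, 119.769080) px
  c3 = (174.640190, 121.442921) px
Planar DLT: solve 8×8 A·h = b for H (H[2,2]=1):
  H  [+769.58839 +56.43822 +264.54442]
  H  [+61.61834 +655.89746 +200.20386]
  H  [+0.57469 -0.38046 +1.00000]
B = K⁻¹H; ‖b₁‖=1.233777, ‖b₂‖=1.233777; λ = 2/(‖b₁‖+‖b₂‖) = 0.810519, sign → tz>0 ⇒ λ=+0.810519
r₁ = λ·B[:,0] = (+0.87898,-0.10213,+0.46579); r₂ = λ·B[:,1] = (+0.26942,+0.91231,-0.30837)
r₃ = r₁×r₂ = (-0.39346,+0.39655,+0.82942); SVD([r₁ r₂ r₃]) → R = UVᵀ:
  R  [+0.87898 +0.26942 -0.39346]
  R  [-0.10213 +0.91231 +0.39655]
  R  [+0.46579 -0.30837 +0.82942]
t = (-0.08703, -0.06498, +0.81052) m
tr R = 2.620718; θ = arccos((tr R − 1)/2) = 0.626032 rad = 35.869°
axis k = ((R−Rᵀ)₃₂, (R−Rᵀ)₁₃, (R−Rᵀ)₂₁) / (2 sinθ) = (-0.601536, -0.733230, -0.317060)
rvec = θ·k = (-0.376581, -0.459026, -0.198490)

rvec=(-0.3766, -0.4590, -0.1985) tvec=(-0.0870, -0.0650, 0.8105)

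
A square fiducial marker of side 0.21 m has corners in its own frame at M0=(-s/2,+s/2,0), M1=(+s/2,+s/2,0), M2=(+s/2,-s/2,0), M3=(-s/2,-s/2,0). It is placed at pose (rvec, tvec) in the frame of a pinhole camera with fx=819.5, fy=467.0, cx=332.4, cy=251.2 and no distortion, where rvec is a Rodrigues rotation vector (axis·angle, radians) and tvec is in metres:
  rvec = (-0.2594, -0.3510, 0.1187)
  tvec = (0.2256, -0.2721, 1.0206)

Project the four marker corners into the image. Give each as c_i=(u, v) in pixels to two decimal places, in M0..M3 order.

c0=(435.33, 159.54) c1=(584.90, 180.86) c2=(582.74, 97.63) c3=(441.42, 71.93)

Intrinsics K: fx=819.5, fy=467.0, cx=332.4, cy=251.2
Marker side s = 0.21 m; corners in marker frame (Z=0):
  M0 = (-0.1050, +0.1050, 0)
  M1 = (+0.1050, +0.1050, 0)
  M2 = (+0.1050, -0.1050, 0)
  M3 = (-0.1050, -0.1050, 0)
rvec = (-0.2594, -0.3510, 0.1187), |rvec| = θ = 0.45230 rad = 25.915°
Rodrigues: sinθ=0.43704, 1−cosθ=0.10056; R = I + sinθ·[k]× + (1−cosθ)·[k]×²:
    [+0.93252 -0.06994 -0.35429]
    [+0.15945 +0.96000 +0.23017]
    [+0.32402 -0.27112 +0.90637]
t = (0.2256, -0.2721, 1.0206) m
M0: Pc = R·M0+t = (+0.12034, -0.18804, +0.95811); u = 819.5·(+0.12034)/0.95811 + 332.4 = 435.3321, v = 467.0·(-0.18804)/0.95811 + 251.2 = 159.5449
M1: Pc = R·M1+t = (+0.31617, -0.15456, +1.02615); u = 819.5·(+0.31617)/1.02615 + 332.4 = 584.8980, v = 467.0·(-0.15456)/1.02615 + 251.2 = 180.8611
M2: Pc = R·M2+t = (+0.33086, -0.35616, +1.08309); u = 819.5·(+0.33086)/1.08309 + 332.4 = 582.7376, v = 467.0·(-0.35616)/1.08309 + 251.2 = 97.6340
M3: Pc = R·M3+t = (+0.13503, -0.38964, +1.01505); u = 819.5·(+0.13503)/1.01505 + 332.4 = 441.4163, v = 467.0·(-0.38964)/1.01505 + 251.2 = 71.9344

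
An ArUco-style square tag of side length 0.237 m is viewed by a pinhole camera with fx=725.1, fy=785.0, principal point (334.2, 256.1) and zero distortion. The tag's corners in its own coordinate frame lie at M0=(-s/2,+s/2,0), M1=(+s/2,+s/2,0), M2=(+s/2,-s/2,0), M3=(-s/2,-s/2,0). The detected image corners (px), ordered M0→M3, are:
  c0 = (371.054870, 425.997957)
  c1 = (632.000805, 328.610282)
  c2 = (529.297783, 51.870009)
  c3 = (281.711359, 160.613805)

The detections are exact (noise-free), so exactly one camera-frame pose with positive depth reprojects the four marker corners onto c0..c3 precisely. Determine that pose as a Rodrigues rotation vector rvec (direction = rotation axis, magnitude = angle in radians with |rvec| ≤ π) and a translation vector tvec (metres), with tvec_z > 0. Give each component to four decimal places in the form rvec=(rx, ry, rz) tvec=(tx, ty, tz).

Intrinsics K: fx=725.1, fy=785.0, cx=334.2, cy=256.1
Marker side s = 0.237 m; corners in marker frame (Z=0):
  M0 = (-0.1185, +0.1185, 0)
  M1 = (+0.1185, +0.1185, 0)
  M2 = (+0.1185, -0.1185, 0)
  M3 = (-0.1185, -0.1185, 0)
Detected image corners:
  c0 = (371.054870, 425.997957) px
  c1 = (632.000805, 328.610282) px
  c2 = (529.297783, 51.870009) px
  c3 = (281.711359, 160.613805) px
Planar DLT: solve 8×8 A·h = b for H (H[2,2]=1):
  H  [+968.86924 +342.95573 +449.30621]
  H  [-490.45452 +1110.31841 +240.99117]
  H  [-0.22829 -0.13548 +1.00000]
B = K⁻¹H; ‖b₁‖=1.559679, ‖b₂‖=1.559679; λ = 2/(‖b₁‖+‖b₂‖) = 0.641158, sign → tz>0 ⇒ λ=+0.641158
r₁ = λ·B[:,0] = (+0.92417,-0.35283,-0.14637); r₂ = λ·B[:,1] = (+0.34329,+0.93520,-0.08687)
r₃ = r₁×r₂ = (+0.16753,+0.03003,+0.98541); SVD([r₁ r₂ r₃]) → R = UVᵀ:
  R  [+0.92417 +0.34329 +0.16753]
  R  [-0.35283 +0.93520 +0.03003]
  R  [-0.14637 -0.08687 +0.98541]
t = (+0.10178, -0.01234, +0.64116) m
tr R = 2.844781; θ = arccos((tr R − 1)/2) = 0.396572 rad = 22.722°
axis k = ((R−Rᵀ)₃₂, (R−Rᵀ)₁₃, (R−Rᵀ)₂₁) / (2 sinθ) = (-0.151320, +0.406333, -0.901108)
rvec = θ·k = (-0.060009, +0.161140, -0.357355)

rvec=(-0.0600, 0.1611, -0.3574) tvec=(0.1018, -0.0123, 0.6412)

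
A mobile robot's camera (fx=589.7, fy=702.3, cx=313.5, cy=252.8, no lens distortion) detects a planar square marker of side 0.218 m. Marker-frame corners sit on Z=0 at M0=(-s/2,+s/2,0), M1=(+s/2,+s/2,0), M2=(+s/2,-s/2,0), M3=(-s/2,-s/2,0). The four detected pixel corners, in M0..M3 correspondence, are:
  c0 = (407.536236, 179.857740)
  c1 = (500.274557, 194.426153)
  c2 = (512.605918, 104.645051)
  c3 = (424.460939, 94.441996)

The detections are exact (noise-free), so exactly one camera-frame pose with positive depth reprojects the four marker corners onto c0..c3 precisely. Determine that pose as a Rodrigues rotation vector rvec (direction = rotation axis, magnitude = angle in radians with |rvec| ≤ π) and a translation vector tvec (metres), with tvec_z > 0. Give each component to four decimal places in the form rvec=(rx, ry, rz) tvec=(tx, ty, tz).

Intrinsics K: fx=589.7, fy=702.3, cx=313.5, cy=252.8
Marker side s = 0.218 m; corners in marker frame (Z=0):
  M0 = (-0.1090, +0.1090, 0)
  M1 = (+0.1090, +0.1090, 0)
  M2 = (+0.1090, -0.1090, 0)
  M3 = (-0.1090, -0.1090, 0)
Detected image corners:
  c0 = (407.536236, 179.857740) px
  c1 = (500.274557, 194.426153) px
  c2 = (512.605918, 104.645051) px
  c3 = (424.460939, 94.441996) px
Planar DLT: solve 8×8 A·h = b for H (H[2,2]=1):
  H  [+326.34466 -189.04101 +460.48697]
  H  [+29.10862 +363.78933 +141.95368]
  H  [-0.19128 -0.26391 +1.00000]
B = K⁻¹H; ‖b₁‖=0.691308, ‖b₂‖=0.691308; λ = 2/(‖b₁‖+‖b₂‖) = 1.446532, sign → tz>0 ⇒ λ=+1.446532
r₁ = λ·B[:,0] = (+0.94762,+0.15955,-0.27669); r₂ = λ·B[:,1] = (-0.26077,+0.88672,-0.38175)
r₃ = r₁×r₂ = (+0.18444,+0.43391,+0.88188); SVD([r₁ r₂ r₃]) → R = UVᵀ:
  R  [+0.94762 -0.26077 +0.18444]
  R  [+0.15955 +0.88672 +0.43391]
  R  [-0.27669 -0.38175 +0.88188]
t = (+0.36056, -0.22831, +1.44653) m
tr R = 2.716211; θ = arccos((tr R − 1)/2) = 0.539227 rad = 30.895°
axis k = ((R−Rᵀ)₃₂, (R−Rᵀ)₁₃, (R−Rᵀ)₂₁) / (2 sinθ) = (-0.794261, +0.449031, +0.409291)
rvec = θ·k = (-0.428288, +0.242130, +0.220701)

rvec=(-0.4283, 0.2421, 0.2207) tvec=(0.3606, -0.2283, 1.4465)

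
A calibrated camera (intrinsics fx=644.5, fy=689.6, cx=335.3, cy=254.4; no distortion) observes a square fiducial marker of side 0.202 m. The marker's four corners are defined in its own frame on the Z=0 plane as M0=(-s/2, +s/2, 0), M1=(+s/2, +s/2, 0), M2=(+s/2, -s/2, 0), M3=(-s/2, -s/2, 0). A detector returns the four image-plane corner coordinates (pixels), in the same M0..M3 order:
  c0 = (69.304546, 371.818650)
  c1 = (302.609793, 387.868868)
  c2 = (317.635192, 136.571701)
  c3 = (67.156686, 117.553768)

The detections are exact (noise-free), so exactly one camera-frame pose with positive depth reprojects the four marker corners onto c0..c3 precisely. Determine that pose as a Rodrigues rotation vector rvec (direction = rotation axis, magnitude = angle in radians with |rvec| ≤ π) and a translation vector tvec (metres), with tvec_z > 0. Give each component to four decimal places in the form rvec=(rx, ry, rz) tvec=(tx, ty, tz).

rvec=(0.1919, -0.0116, 0.0693) tvec=(-0.1221, 0.0028, 0.5398)

Intrinsics K: fx=644.5, fy=689.6, cx=335.3, cy=254.4
Marker side s = 0.202 m; corners in marker frame (Z=0):
  M0 = (-0.1010, +0.1010, 0)
  M1 = (+0.1010, +0.1010, 0)
  M2 = (+0.1010, -0.1010, 0)
  M3 = (-0.1010, -0.1010, 0)
Detected image corners:
  c0 = (69.304546, 371.818650) px
  c1 = (302.609793, 387.868868) px
  c2 = (317.635192, 136.571701) px
  c3 = (67.156686, 117.553768) px
Planar DLT: solve 8×8 A·h = b for H (H[2,2]=1):
  H  [+1202.34298 +34.63853 +189.47339]
  H  [+95.07692 +1340.67297 +257.98110]
  H  [+0.03368 +0.35236 +1.00000]
B = K⁻¹H; ‖b₁‖=1.852582, ‖b₂‖=1.852582; λ = 2/(‖b₁‖+‖b₂‖) = 0.539787, sign → tz>0 ⇒ λ=+0.539787
r₁ = λ·B[:,0] = (+0.99754,+0.06772,+0.01818); r₂ = λ·B[:,1] = (-0.06994,+0.97925,+0.19020)
r₃ = r₁×r₂ = (-0.00492,-0.19100,+0.98158); SVD([r₁ r₂ r₃]) → R = UVᵀ:
  R  [+0.99754 -0.06994 -0.00492]
  R  [+0.06772 +0.97925 -0.19100]
  R  [+0.01818 +0.19020 +0.98158]
t = (-0.12213, +0.00280, +0.53979) m
tr R = 2.958367; θ = arccos((tr R − 1)/2) = 0.204397 rad = 11.711°
axis k = ((R−Rᵀ)₃₂, (R−Rᵀ)₁₃, (R−Rᵀ)₂₁) / (2 sinθ) = (+0.939030, -0.056908, +0.339092)
rvec = θ·k = (+0.191935, -0.011632, +0.069309)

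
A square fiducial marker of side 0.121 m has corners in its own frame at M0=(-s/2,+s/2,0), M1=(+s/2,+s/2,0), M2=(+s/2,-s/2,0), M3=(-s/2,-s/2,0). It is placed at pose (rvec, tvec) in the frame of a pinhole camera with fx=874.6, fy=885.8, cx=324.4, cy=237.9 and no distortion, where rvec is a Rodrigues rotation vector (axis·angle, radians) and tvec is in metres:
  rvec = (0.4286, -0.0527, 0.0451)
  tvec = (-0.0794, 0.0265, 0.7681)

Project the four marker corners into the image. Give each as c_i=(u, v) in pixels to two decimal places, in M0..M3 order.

c0=(165.90, 327.10) c1=(299.86, 330.66) c2=(305.98, 206.47) c3=(163.01, 201.43)

Intrinsics K: fx=874.6, fy=885.8, cx=324.4, cy=237.9
Marker side s = 0.121 m; corners in marker frame (Z=0):
  M0 = (-0.0605, +0.0605, 0)
  M1 = (+0.0605, +0.0605, 0)
  M2 = (+0.0605, -0.0605, 0)
  M3 = (-0.0605, -0.0605, 0)
rvec = (0.4286, -0.0527, 0.0451), |rvec| = θ = 0.43418 rad = 24.876°
Rodrigues: sinθ=0.42066, 1−cosθ=0.09278; R = I + sinθ·[k]× + (1−cosθ)·[k]×²:
    [+0.99763 -0.05481 -0.04155]
    [+0.03258 +0.90858 -0.41643]
    [+0.06057 +0.41409 +0.90822]
t = (-0.0794, 0.0265, 0.7681) m
M0: Pc = R·M0+t = (-0.14307, +0.07950, +0.78949); u = 874.6·(-0.14307)/0.78949 + 324.4 = 165.9028, v = 885.8·(+0.07950)/0.78949 + 237.9 = 327.0965
M1: Pc = R·M1+t = (-0.02236, +0.08344, +0.79682); u = 874.6·(-0.02236)/0.79682 + 324.4 = 299.8578, v = 885.8·(+0.08344)/0.79682 + 237.9 = 330.6584
M2: Pc = R·M2+t = (-0.01573, -0.02650, +0.74671); u = 874.6·(-0.01573)/0.74671 + 324.4 = 305.9794, v = 885.8·(-0.02650)/0.74671 + 237.9 = 206.4660
M3: Pc = R·M3+t = (-0.13644, -0.03044, +0.73938); u = 874.6·(-0.13644)/0.73938 + 324.4 = 163.0075, v = 885.8·(-0.03044)/0.73938 + 237.9 = 201.4317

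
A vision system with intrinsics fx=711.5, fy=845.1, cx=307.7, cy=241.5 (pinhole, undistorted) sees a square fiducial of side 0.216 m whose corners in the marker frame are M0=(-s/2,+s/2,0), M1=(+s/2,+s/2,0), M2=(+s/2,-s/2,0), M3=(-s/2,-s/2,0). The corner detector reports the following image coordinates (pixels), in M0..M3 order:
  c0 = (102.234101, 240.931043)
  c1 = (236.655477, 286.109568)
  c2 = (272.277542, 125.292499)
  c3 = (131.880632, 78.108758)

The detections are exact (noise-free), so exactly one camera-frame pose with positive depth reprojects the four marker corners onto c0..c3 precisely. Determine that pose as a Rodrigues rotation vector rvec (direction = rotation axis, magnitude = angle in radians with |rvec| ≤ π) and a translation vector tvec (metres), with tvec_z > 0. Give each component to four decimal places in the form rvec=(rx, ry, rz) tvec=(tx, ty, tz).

rvec=(0.2171, 0.0302, 0.2746) tvec=(-0.1851, -0.0728, 1.0767)

Intrinsics K: fx=711.5, fy=845.1, cx=307.7, cy=241.5
Marker side s = 0.216 m; corners in marker frame (Z=0):
  M0 = (-0.1080, +0.1080, 0)
  M1 = (+0.1080, +0.1080, 0)
  M2 = (+0.1080, -0.1080, 0)
  M3 = (-0.1080, -0.1080, 0)
Detected image corners:
  c0 = (102.234101, 240.931043) px
  c1 = (236.655477, 286.109568) px
  c2 = (272.277542, 125.292499) px
  c3 = (131.880632, 78.108758) px
Planar DLT: solve 8×8 A·h = b for H (H[2,2]=1):
  H  [+635.83742 -113.68887 +185.40657]
  H  [+213.68560 +785.92651 +184.36936]
  H  [-0.00008 +0.20131 +1.00000]
B = K⁻¹H; ‖b₁‖=0.928781, ‖b₂‖=0.928781; λ = 2/(‖b₁‖+‖b₂‖) = 1.076680, sign → tz>0 ⇒ λ=+1.076680
r₁ = λ·B[:,0] = (+0.96222,+0.27227,-0.00009); r₂ = λ·B[:,1] = (-0.26578,+0.93935,+0.21675)
r₃ = r₁×r₂ = (+0.05910,-0.20853,+0.97623); SVD([r₁ r₂ r₃]) → R = UVᵀ:
  R  [+0.96222 -0.26578 +0.05910]
  R  [+0.27227 +0.93935 -0.20853]
  R  [-0.00009 +0.21675 +0.97623]
t = (-0.18506, -0.07279, +1.07668) m
tr R = 2.877803; θ = arccos((tr R − 1)/2) = 0.351372 rad = 20.132°
axis k = ((R−Rᵀ)₃₂, (R−Rᵀ)₁₃, (R−Rᵀ)₂₁) / (2 sinθ) = (+0.617807, +0.085978, +0.781615)
rvec = θ·k = (+0.217080, +0.030210, +0.274638)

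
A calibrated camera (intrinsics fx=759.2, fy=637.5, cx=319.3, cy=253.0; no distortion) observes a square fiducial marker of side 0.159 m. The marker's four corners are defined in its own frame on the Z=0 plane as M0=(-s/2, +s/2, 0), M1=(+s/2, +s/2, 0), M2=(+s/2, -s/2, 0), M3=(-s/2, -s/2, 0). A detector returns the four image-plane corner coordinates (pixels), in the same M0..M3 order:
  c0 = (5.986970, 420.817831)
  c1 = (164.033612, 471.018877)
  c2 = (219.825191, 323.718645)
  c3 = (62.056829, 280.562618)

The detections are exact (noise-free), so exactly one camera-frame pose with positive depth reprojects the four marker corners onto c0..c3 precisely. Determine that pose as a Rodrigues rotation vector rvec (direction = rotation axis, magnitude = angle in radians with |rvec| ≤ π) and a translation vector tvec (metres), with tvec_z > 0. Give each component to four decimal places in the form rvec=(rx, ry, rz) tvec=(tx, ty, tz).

Intrinsics K: fx=759.2, fy=637.5, cx=319.3, cy=253.0
Marker side s = 0.159 m; corners in marker frame (Z=0):
  M0 = (-0.0795, +0.0795, 0)
  M1 = (+0.0795, +0.0795, 0)
  M2 = (+0.0795, -0.0795, 0)
  M3 = (-0.0795, -0.0795, 0)
Detected image corners:
  c0 = (5.986970, 420.817831) px
  c1 = (164.033612, 471.018877) px
  c2 = (219.825191, 323.718645) px
  c3 = (62.056829, 280.562618) px
Planar DLT: solve 8×8 A·h = b for H (H[2,2]=1):
  H  [+962.26079 -363.96753 +111.50081]
  H  [+191.21514 +863.44693 +372.90634]
  H  [-0.27316 -0.10784 +1.00000]
B = K⁻¹H; ‖b₁‖=1.467060, ‖b₂‖=1.467060; λ = 2/(‖b₁‖+‖b₂‖) = 0.681635, sign → tz>0 ⇒ λ=+0.681635
r₁ = λ·B[:,0] = (+0.94226,+0.27835,-0.18620); r₂ = λ·B[:,1] = (-0.29587,+0.95240,-0.07351)
r₃ = r₁×r₂ = (+0.15687,+0.12435,+0.97976); SVD([r₁ r₂ r₃]) → R = UVᵀ:
  R  [+0.94226 -0.29587 +0.15687]
  R  [+0.27835 +0.95240 +0.12435]
  R  [-0.18620 -0.07351 +0.97976]
t = (-0.18657, +0.12821, +0.68164) m
tr R = 2.874415; θ = arccos((tr R − 1)/2) = 0.356261 rad = 20.412°
axis k = ((R−Rᵀ)₃₂, (R−Rᵀ)₁₃, (R−Rᵀ)₂₁) / (2 sinθ) = (-0.283648, +0.491825, +0.823196)
rvec = θ·k = (-0.101053, +0.175218, +0.293272)

rvec=(-0.1011, 0.1752, 0.2933) tvec=(-0.1866, 0.1282, 0.6816)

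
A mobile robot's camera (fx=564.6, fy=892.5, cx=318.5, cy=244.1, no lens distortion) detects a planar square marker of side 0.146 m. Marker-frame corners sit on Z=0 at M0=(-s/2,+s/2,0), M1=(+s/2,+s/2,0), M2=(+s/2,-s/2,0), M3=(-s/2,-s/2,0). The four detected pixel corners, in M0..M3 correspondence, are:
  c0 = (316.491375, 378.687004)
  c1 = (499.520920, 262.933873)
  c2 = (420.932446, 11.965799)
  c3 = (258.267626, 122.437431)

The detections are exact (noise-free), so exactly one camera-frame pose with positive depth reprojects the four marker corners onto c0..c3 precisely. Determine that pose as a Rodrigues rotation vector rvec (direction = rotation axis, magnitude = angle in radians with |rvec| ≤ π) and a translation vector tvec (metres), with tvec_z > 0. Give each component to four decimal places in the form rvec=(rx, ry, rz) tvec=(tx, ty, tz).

rvec=(-0.3129, 0.1456, -0.3744) tvec=(0.0412, -0.0280, 0.4445)

Intrinsics K: fx=564.6, fy=892.5, cx=318.5, cy=244.1
Marker side s = 0.146 m; corners in marker frame (Z=0):
  M0 = (-0.0730, +0.0730, 0)
  M1 = (+0.0730, +0.0730, 0)
  M2 = (+0.0730, -0.0730, 0)
  M3 = (-0.0730, -0.0730, 0)
Detected image corners:
  c0 = (316.491375, 378.687004) px
  c1 = (499.520920, 262.933873) px
  c2 = (420.932446, 11.965799) px
  c3 = (258.267626, 122.437431) px
Planar DLT: solve 8×8 A·h = b for H (H[2,2]=1):
  H  [+1111.11304 +193.26420 +370.80554]
  H  [-809.60311 +1594.91140 +187.97509]
  H  [-0.18468 -0.73389 +1.00000]
B = K⁻¹H; ‖b₁‖=2.249818, ‖b₂‖=2.249818; λ = 2/(‖b₁‖+‖b₂‖) = 0.444480, sign → tz>0 ⇒ λ=+0.444480
r₁ = λ·B[:,0] = (+0.92103,-0.38075,-0.08209); r₂ = λ·B[:,1] = (+0.33616,+0.88351,-0.32620)
r₃ = r₁×r₂ = (+0.19672,+0.27284,+0.94173); SVD([r₁ r₂ r₃]) → R = UVᵀ:
  R  [+0.92103 +0.33616 +0.19672]
  R  [-0.38075 +0.88351 +0.27284]
  R  [-0.08209 -0.32620 +0.94173]
t = (+0.04118, -0.02795, +0.44448) m
tr R = 2.746268; θ = arccos((tr R − 1)/2) = 0.509201 rad = 29.175°
axis k = ((R−Rᵀ)₃₂, (R−Rᵀ)₁₃, (R−Rᵀ)₂₁) / (2 sinθ) = (-0.614430, +0.285974, -0.735319)
rvec = θ·k = (-0.312869, +0.145618, -0.374425)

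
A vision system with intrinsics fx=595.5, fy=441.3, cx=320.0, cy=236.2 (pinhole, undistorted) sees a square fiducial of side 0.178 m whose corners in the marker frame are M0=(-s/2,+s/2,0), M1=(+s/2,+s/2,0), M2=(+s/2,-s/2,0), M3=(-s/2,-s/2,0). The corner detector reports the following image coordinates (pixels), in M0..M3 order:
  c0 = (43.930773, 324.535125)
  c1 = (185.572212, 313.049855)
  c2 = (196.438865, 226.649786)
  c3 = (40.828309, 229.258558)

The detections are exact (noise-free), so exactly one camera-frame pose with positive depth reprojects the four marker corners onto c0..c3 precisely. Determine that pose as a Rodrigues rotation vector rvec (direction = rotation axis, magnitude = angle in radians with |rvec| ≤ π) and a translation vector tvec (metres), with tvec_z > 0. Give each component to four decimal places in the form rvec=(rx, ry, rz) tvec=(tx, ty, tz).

rvec=(0.4543, -0.4579, 0.0736) tvec=(-0.2508, 0.0665, 0.7486)

Intrinsics K: fx=595.5, fy=441.3, cx=320.0, cy=236.2
Marker side s = 0.178 m; corners in marker frame (Z=0):
  M0 = (-0.0890, +0.0890, 0)
  M1 = (+0.0890, +0.0890, 0)
  M2 = (+0.0890, -0.0890, 0)
  M3 = (-0.0890, -0.0890, 0)
Detected image corners:
  c0 = (43.930773, 324.535125) px
  c1 = (185.572212, 313.049855) px
  c2 = (196.438865, 226.649786) px
  c3 = (40.828309, 229.258558) px
Planar DLT: solve 8×8 A·h = b for H (H[2,2]=1):
  H  [+902.06071 +39.54438 +120.50834]
  H  [+120.80472 +657.58467 +275.38481]
  H  [+0.59114 +0.54347 +1.00000]
B = K⁻¹H; ‖b₁‖=1.335817, ‖b₂‖=1.335817; λ = 2/(‖b₁‖+‖b₂‖) = 0.748606, sign → tz>0 ⇒ λ=+0.748606
r₁ = λ·B[:,0] = (+0.89619,-0.03193,+0.44253); r₂ = λ·B[:,1] = (-0.16891,+0.89775,+0.40684)
r₃ = r₁×r₂ = (-0.41027,-0.43935,+0.79916); SVD([r₁ r₂ r₃]) → R = UVᵀ:
  R  [+0.89619 -0.16891 -0.41027]
  R  [-0.03193 +0.89775 -0.43935]
  R  [+0.44253 +0.40684 +0.79916]
t = (-0.25078, +0.06647, +0.74861) m
tr R = 2.593089; θ = arccos((tr R − 1)/2) = 0.649238 rad = 37.199°
axis k = ((R−Rᵀ)₃₂, (R−Rᵀ)₁₃, (R−Rᵀ)₂₁) / (2 sinθ) = (+0.699820, -0.705279, +0.113287)
rvec = θ·k = (+0.454350, -0.457894, +0.073550)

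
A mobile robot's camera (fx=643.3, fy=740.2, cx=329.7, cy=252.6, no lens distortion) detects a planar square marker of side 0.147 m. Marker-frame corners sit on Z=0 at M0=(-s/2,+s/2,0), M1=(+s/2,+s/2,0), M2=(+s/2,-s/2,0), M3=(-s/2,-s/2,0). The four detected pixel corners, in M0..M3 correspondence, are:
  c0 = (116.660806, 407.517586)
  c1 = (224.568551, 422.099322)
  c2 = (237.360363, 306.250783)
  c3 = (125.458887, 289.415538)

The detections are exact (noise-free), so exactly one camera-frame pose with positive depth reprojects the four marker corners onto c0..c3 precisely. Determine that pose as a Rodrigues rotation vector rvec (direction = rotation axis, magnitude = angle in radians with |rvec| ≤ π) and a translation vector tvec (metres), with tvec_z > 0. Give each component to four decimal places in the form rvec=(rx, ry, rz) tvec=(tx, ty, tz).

Intrinsics K: fx=643.3, fy=740.2, cx=329.7, cy=252.6
Marker side s = 0.147 m; corners in marker frame (Z=0):
  M0 = (-0.0735, +0.0735, 0)
  M1 = (+0.0735, +0.0735, 0)
  M2 = (+0.0735, -0.0735, 0)
  M3 = (-0.0735, -0.0735, 0)
Detected image corners:
  c0 = (116.660806, 407.517586) px
  c1 = (224.568551, 422.099322) px
  c2 = (237.360363, 306.250783) px
  c3 = (125.458887, 289.415538) px
Planar DLT: solve 8×8 A·h = b for H (H[2,2]=1):
  H  [+764.39397 -28.35179 +176.30042]
  H  [+141.13051 +887.15804 +357.48001]
  H  [+0.09658 +0.25668 +1.00000]
B = K⁻¹H; ‖b₁‖=1.153657, ‖b₂‖=1.153657; λ = 2/(‖b₁‖+‖b₂‖) = 0.866809, sign → tz>0 ⇒ λ=+0.866809
r₁ = λ·B[:,0] = (+0.98707,+0.13670,+0.08372); r₂ = λ·B[:,1] = (-0.15223,+0.96297,+0.22250)
r₃ = r₁×r₂ = (-0.05020,-0.23236,+0.97133); SVD([r₁ r₂ r₃]) → R = UVᵀ:
  R  [+0.98707 -0.15223 -0.05020]
  R  [+0.13670 +0.96297 -0.23236]
  R  [+0.08372 +0.22250 +0.97133]
t = (-0.20670, +0.12282, +0.86681) m
tr R = 2.921375; θ = arccos((tr R − 1)/2) = 0.281328 rad = 16.119°
axis k = ((R−Rᵀ)₃₂, (R−Rᵀ)₁₃, (R−Rᵀ)₂₁) / (2 sinθ) = (+0.819180, -0.241189, +0.520357)
rvec = θ·k = (+0.230459, -0.067853, +0.146391)

rvec=(0.2305, -0.0679, 0.1464) tvec=(-0.2067, 0.1228, 0.8668)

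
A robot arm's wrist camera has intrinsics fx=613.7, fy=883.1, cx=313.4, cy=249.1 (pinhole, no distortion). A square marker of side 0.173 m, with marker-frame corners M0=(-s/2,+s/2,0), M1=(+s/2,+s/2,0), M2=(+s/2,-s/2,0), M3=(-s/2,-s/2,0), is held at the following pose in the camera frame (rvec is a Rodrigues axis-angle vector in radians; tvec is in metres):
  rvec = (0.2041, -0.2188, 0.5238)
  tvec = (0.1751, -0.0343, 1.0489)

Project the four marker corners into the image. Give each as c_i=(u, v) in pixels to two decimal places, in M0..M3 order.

c0=(347.46, 247.57) c1=(428.77, 314.07) c2=(482.88, 193.41) c3=(402.06, 120.07)

Intrinsics K: fx=613.7, fy=883.1, cx=313.4, cy=249.1
Marker side s = 0.173 m; corners in marker frame (Z=0):
  M0 = (-0.0865, +0.0865, 0)
  M1 = (+0.0865, +0.0865, 0)
  M2 = (+0.0865, -0.0865, 0)
  M3 = (-0.0865, -0.0865, 0)
rvec = (0.2041, -0.2188, 0.5238), |rvec| = θ = 0.60324 rad = 34.563°
Rodrigues: sinθ=0.56731, 1−cosθ=0.17650; R = I + sinθ·[k]× + (1−cosθ)·[k]×²:
    [+0.84371 -0.51426 -0.15392]
    [+0.47095 +0.84672 -0.24753]
    [+0.25762 +0.13636 +0.95658]
t = (0.1751, -0.0343, 1.0489) m
M0: Pc = R·M0+t = (+0.05764, -0.00180, +1.03841); u = 613.7·(+0.05764)/1.03841 + 313.4 = 347.4625, v = 883.1·(-0.00180)/1.03841 + 249.1 = 247.5732
M1: Pc = R·M1+t = (+0.20360, +0.07968, +1.08298); u = 613.7·(+0.20360)/1.08298 + 313.4 = 428.7737, v = 883.1·(+0.07968)/1.08298 + 249.1 = 314.0725
M2: Pc = R·M2+t = (+0.29256, -0.06680, +1.05939); u = 613.7·(+0.29256)/1.05939 + 313.4 = 482.8815, v = 883.1·(-0.06680)/1.05939 + 249.1 = 193.4120
M3: Pc = R·M3+t = (+0.14660, -0.14828, +1.01482); u = 613.7·(+0.14660)/1.01482 + 313.4 = 402.0564, v = 883.1·(-0.14828)/1.01482 + 249.1 = 120.0678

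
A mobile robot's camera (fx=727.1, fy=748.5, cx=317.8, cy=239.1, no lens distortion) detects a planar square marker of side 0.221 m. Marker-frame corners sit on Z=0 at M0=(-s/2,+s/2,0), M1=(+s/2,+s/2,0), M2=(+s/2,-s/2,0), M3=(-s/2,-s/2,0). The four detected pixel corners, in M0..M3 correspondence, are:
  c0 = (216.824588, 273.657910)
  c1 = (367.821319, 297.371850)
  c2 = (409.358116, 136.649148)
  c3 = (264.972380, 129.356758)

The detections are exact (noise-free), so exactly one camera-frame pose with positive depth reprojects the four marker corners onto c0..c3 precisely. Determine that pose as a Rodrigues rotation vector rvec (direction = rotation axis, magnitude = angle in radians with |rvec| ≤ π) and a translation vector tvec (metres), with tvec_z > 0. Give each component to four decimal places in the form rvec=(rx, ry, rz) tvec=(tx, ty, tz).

rvec=(-0.3957, 0.4268, 0.2008) tvec=(-0.0079, -0.0429, 0.9695)

Intrinsics K: fx=727.1, fy=748.5, cx=317.8, cy=239.1
Marker side s = 0.221 m; corners in marker frame (Z=0):
  M0 = (-0.1105, +0.1105, 0)
  M1 = (+0.1105, +0.1105, 0)
  M2 = (+0.1105, -0.1105, 0)
  M3 = (-0.1105, -0.1105, 0)
Detected image corners:
  c0 = (216.824588, 273.657910) px
  c1 = (367.821319, 297.371850) px
  c2 = (409.358116, 136.649148) px
  c3 = (264.972380, 129.356758) px
Planar DLT: solve 8×8 A·h = b for H (H[2,2]=1):
  H  [+525.25453 -310.66095 +311.89280]
  H  [-25.96724 +617.09718 +206.00643]
  H  [-0.45265 -0.33998 +1.00000]
B = K⁻¹H; ‖b₁‖=1.031415, ‖b₂‖=1.031415; λ = 2/(‖b₁‖+‖b₂‖) = 0.969542, sign → tz>0 ⇒ λ=+0.969542
r₁ = λ·B[:,0] = (+0.89221,+0.10655,-0.43887); r₂ = λ·B[:,1] = (-0.27017,+0.90463,-0.32962)
r₃ = r₁×r₂ = (+0.36189,+0.41267,+0.83591); SVD([r₁ r₂ r₃]) → R = UVᵀ:
  R  [+0.89221 -0.27017 +0.36189]
  R  [+0.10655 +0.90463 +0.41267]
  R  [-0.43887 -0.32962 +0.83591]
t = (-0.00788, -0.04287, +0.96954) m
tr R = 2.632751; θ = arccos((tr R − 1)/2) = 0.615689 rad = 35.276°
axis k = ((R−Rᵀ)₃₂, (R−Rᵀ)₁₃, (R−Rᵀ)₂₁) / (2 sinθ) = (-0.642651, +0.693267, +0.326161)
rvec = θ·k = (-0.395673, +0.426837, +0.200814)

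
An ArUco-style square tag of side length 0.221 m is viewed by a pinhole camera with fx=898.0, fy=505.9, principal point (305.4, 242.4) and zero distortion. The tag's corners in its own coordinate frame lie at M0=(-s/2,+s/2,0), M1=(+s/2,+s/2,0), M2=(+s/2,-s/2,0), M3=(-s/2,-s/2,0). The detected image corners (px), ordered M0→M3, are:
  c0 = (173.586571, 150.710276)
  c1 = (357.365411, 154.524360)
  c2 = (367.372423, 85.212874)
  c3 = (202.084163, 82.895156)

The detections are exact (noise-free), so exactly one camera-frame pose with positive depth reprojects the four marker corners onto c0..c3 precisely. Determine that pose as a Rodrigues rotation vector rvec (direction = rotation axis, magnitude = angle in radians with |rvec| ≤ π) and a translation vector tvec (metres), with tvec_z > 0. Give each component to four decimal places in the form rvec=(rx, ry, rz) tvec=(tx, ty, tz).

Intrinsics K: fx=898.0, fy=505.9, cx=305.4, cy=242.4
Marker side s = 0.221 m; corners in marker frame (Z=0):
  M0 = (-0.1105, +0.1105, 0)
  M1 = (+0.1105, +0.1105, 0)
  M2 = (+0.1105, -0.1105, 0)
  M3 = (-0.1105, -0.1105, 0)
Detected image corners:
  c0 = (173.586571, 150.710276) px
  c1 = (357.365411, 154.524360) px
  c2 = (367.372423, 85.212874) px
  c3 = (202.084163, 82.895156) px
Planar DLT: solve 8×8 A·h = b for H (H[2,2]=1):
  H  [+766.32347 -221.68318 +274.87917]
  H  [+4.58581 +252.48044 +116.47454]
  H  [-0.07694 -0.48787 +1.00000]
B = K⁻¹H; ‖b₁‖=0.884085, ‖b₂‖=0.884085; λ = 2/(‖b₁‖+‖b₂‖) = 1.131113, sign → tz>0 ⇒ λ=+1.131113
r₁ = λ·B[:,0] = (+0.99485,+0.05195,-0.08703); r₂ = λ·B[:,1] = (-0.09156,+0.82891,-0.55183)
r₃ = r₁×r₂ = (+0.04347,+0.55696,+0.82940); SVD([r₁ r₂ r₃]) → R = UVᵀ:
  R  [+0.99485 -0.09156 +0.04347]
  R  [+0.05195 +0.82891 +0.55696]
  R  [-0.08703 -0.55183 +0.82940]
t = (-0.03844, -0.28155, +1.13111) m
tr R = 2.653167; θ = arccos((tr R − 1)/2) = 0.597786 rad = 34.251°
axis k = ((R−Rᵀ)₃₂, (R−Rᵀ)₁₃, (R−Rᵀ)₂₁) / (2 sinθ) = (-0.985041, +0.115930, +0.127493)
rvec = θ·k = (-0.588844, +0.069302, +0.076213)

rvec=(-0.5888, 0.0693, 0.0762) tvec=(-0.0384, -0.2815, 1.1311)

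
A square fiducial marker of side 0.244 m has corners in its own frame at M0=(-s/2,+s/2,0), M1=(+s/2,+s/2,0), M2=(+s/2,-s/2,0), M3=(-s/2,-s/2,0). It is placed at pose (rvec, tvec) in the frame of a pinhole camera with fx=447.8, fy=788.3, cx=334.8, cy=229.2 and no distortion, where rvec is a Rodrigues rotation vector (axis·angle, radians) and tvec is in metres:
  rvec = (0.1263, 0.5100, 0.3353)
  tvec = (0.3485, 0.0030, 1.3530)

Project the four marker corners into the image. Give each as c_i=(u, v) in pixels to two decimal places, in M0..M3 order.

Intrinsics K: fx=447.8, fy=788.3, cx=334.8, cy=229.2
Marker side s = 0.244 m; corners in marker frame (Z=0):
  M0 = (-0.1220, +0.1220, 0)
  M1 = (+0.1220, +0.1220, 0)
  M2 = (+0.1220, -0.1220, 0)
  M3 = (-0.1220, -0.1220, 0)
rvec = (0.1263, 0.5100, 0.3353), |rvec| = θ = 0.62328 rad = 35.711°
Rodrigues: sinθ=0.58370, 1−cosθ=0.18803; R = I + sinθ·[k]× + (1−cosθ)·[k]×²:
    [+0.81969 -0.28283 +0.49811]
    [+0.34519 +0.93786 -0.03551]
    [-0.45712 +0.20105 +0.86639]
t = (0.3485, 0.0030, 1.3530) m
M0: Pc = R·M0+t = (+0.21399, +0.07531, +1.43330); u = 447.8·(+0.21399)/1.43330 + 334.8 = 401.6570, v = 788.3·(+0.07531)/1.43330 + 229.2 = 270.6179
M1: Pc = R·M1+t = (+0.41400, +0.15953, +1.32176); u = 447.8·(+0.41400)/1.32176 + 334.8 = 475.0583, v = 788.3·(+0.15953)/1.32176 + 229.2 = 324.3451
M2: Pc = R·M2+t = (+0.48301, -0.06931, +1.27270); u = 447.8·(+0.48301)/1.27270 + 334.8 = 504.7459, v = 788.3·(-0.06931)/1.27270 + 229.2 = 186.2722
M3: Pc = R·M3+t = (+0.28300, -0.15353, +1.38424); u = 447.8·(+0.28300)/1.38424 + 334.8 = 426.3512, v = 788.3·(-0.15353)/1.38424 + 229.2 = 141.7664

c0=(401.66, 270.62) c1=(475.06, 324.35) c2=(504.75, 186.27) c3=(426.35, 141.77)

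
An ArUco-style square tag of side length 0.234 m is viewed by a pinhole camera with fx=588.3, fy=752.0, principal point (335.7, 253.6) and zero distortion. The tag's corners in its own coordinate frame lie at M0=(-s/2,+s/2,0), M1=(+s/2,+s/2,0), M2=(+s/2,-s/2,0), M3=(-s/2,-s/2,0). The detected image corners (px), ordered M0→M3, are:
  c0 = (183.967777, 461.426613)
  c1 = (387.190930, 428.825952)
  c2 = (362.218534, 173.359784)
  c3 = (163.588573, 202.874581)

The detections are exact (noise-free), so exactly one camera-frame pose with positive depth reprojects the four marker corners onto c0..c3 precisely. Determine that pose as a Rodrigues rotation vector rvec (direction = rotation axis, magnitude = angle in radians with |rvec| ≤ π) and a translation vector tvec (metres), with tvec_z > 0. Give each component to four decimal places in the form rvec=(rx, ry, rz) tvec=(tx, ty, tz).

rvec=(-0.0712, -0.0224, -0.1193) tvec=(-0.0709, 0.0557, 0.6821)

Intrinsics K: fx=588.3, fy=752.0, cx=335.7, cy=253.6
Marker side s = 0.234 m; corners in marker frame (Z=0):
  M0 = (-0.1170, +0.1170, 0)
  M1 = (+0.1170, +0.1170, 0)
  M2 = (+0.1170, -0.1170, 0)
  M3 = (-0.1170, -0.1170, 0)
Detected image corners:
  c0 = (183.967777, 461.426613) px
  c1 = (387.190930, 428.825952) px
  c2 = (362.218534, 173.359784) px
  c3 = (163.588573, 202.874581) px
Planar DLT: solve 8×8 A·h = b for H (H[2,2]=1):
  H  [+869.23162 +68.95229 +274.56414]
  H  [-120.30648 +1065.97518 +315.01598]
  H  [+0.03897 -0.10209 +1.00000]
B = K⁻¹H; ‖b₁‖=1.466071, ‖b₂‖=1.466071; λ = 2/(‖b₁‖+‖b₂‖) = 0.682095, sign → tz>0 ⇒ λ=+0.682095
r₁ = λ·B[:,0] = (+0.99265,-0.11809,+0.02658); r₂ = λ·B[:,1] = (+0.11968,+0.99037,-0.06964)
r₃ = r₁×r₂ = (-0.01810,+0.07231,+0.99722); SVD([r₁ r₂ r₃]) → R = UVᵀ:
  R  [+0.99265 +0.11968 -0.01810]
  R  [-0.11809 +0.99037 +0.07231]
  R  [+0.02658 -0.06964 +0.99722]
t = (-0.07088, +0.05571, +0.68210) m
tr R = 2.980233; θ = arccos((tr R − 1)/2) = 0.140713 rad = 8.062°
axis k = ((R−Rᵀ)₃₂, (R−Rᵀ)₁₃, (R−Rᵀ)₂₁) / (2 sinθ) = (-0.506034, -0.159321, -0.847671)
rvec = θ·k = (-0.071205, -0.022418, -0.119278)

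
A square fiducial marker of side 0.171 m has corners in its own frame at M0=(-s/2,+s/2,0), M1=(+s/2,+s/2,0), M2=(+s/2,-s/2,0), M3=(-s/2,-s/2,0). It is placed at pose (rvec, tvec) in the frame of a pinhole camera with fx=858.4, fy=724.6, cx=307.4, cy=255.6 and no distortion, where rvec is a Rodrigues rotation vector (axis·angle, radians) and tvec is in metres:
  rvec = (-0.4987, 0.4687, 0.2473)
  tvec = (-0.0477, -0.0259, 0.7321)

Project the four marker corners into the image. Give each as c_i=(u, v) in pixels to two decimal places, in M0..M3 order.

c0=(132.59, 292.01) c1=(304.04, 318.21) c2=(372.79, 166.65) c3=(208.78, 158.30)

Intrinsics K: fx=858.4, fy=724.6, cx=307.4, cy=255.6
Marker side s = 0.171 m; corners in marker frame (Z=0):
  M0 = (-0.0855, +0.0855, 0)
  M1 = (+0.0855, +0.0855, 0)
  M2 = (+0.0855, -0.0855, 0)
  M3 = (-0.0855, -0.0855, 0)
rvec = (-0.4987, 0.4687, 0.2473), |rvec| = θ = 0.72769 rad = 41.694°
Rodrigues: sinθ=0.66515, 1−cosθ=0.25329; R = I + sinθ·[k]× + (1−cosθ)·[k]×²:
    [+0.86567 -0.33785 +0.36943]
    [+0.11424 +0.85179 +0.51128]
    [-0.48741 -0.40040 +0.77596]
t = (-0.0477, -0.0259, 0.7321) m
M0: Pc = R·M0+t = (-0.15060, +0.03716, +0.73954); u = 858.4·(-0.15060)/0.73954 + 307.4 = 132.5943, v = 724.6·(+0.03716)/0.73954 + 255.6 = 292.0095
M1: Pc = R·M1+t = (-0.00257, +0.05670, +0.65619); u = 858.4·(-0.00257)/0.65619 + 307.4 = 304.0364, v = 724.6·(+0.05670)/0.65619 + 255.6 = 318.2059
M2: Pc = R·M2+t = (+0.05520, -0.08896, +0.72466); u = 858.4·(+0.05520)/0.72466 + 307.4 = 372.7883, v = 724.6·(-0.08896)/0.72466 + 255.6 = 166.6472
M3: Pc = R·M3+t = (-0.09283, -0.10850, +0.80801); u = 858.4·(-0.09283)/0.80801 + 307.4 = 208.7818, v = 724.6·(-0.10850)/0.80801 + 255.6 = 158.3040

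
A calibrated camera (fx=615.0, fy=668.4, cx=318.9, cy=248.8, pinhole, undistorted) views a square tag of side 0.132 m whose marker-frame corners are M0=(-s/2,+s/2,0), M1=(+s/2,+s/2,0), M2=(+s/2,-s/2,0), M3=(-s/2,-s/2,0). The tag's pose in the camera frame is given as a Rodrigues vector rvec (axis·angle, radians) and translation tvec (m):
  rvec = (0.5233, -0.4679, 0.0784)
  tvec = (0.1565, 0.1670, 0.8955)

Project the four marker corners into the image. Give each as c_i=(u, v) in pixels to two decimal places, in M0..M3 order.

c0=(377.30, 418.16) c1=(449.44, 403.46) c2=(475.56, 328.65) c3=(399.99, 339.11)

Intrinsics K: fx=615.0, fy=668.4, cx=318.9, cy=248.8
Marker side s = 0.132 m; corners in marker frame (Z=0):
  M0 = (-0.0660, +0.0660, 0)
  M1 = (+0.0660, +0.0660, 0)
  M2 = (+0.0660, -0.0660, 0)
  M3 = (-0.0660, -0.0660, 0)
rvec = (0.5233, -0.4679, 0.0784), |rvec| = θ = 0.70634 rad = 40.470°
Rodrigues: sinθ=0.64906, 1−cosθ=0.23926; R = I + sinθ·[k]× + (1−cosθ)·[k]×²:
    [+0.89206 -0.18946 -0.41028]
    [-0.04538 +0.86573 -0.49845]
    [+0.44963 +0.46327 +0.76369]
t = (0.1565, 0.1670, 0.8955) m
M0: Pc = R·M0+t = (+0.08512, +0.22713, +0.89640); u = 615.0·(+0.08512)/0.89640 + 318.9 = 377.2985, v = 668.4·(+0.22713)/0.89640 + 248.8 = 418.1616
M1: Pc = R·M1+t = (+0.20287, +0.22114, +0.95575); u = 615.0·(+0.20287)/0.95575 + 318.9 = 449.4425, v = 668.4·(+0.22114)/0.95575 + 248.8 = 403.4555
M2: Pc = R·M2+t = (+0.22788, +0.10687, +0.89460); u = 615.0·(+0.22788)/0.89460 + 318.9 = 475.5584, v = 668.4·(+0.10687)/0.89460 + 248.8 = 328.6456
M3: Pc = R·M3+t = (+0.11013, +0.11286, +0.83525); u = 615.0·(+0.11013)/0.83525 + 318.9 = 399.9883, v = 668.4·(+0.11286)/0.83525 + 248.8 = 339.1126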